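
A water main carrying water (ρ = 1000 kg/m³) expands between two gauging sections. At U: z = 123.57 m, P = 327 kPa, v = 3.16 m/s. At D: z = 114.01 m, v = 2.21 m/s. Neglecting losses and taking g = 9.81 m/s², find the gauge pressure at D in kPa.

Pressure head at U: ψ₁ = P₁/(ρg) = 327×1000 / (1000 × 9.81) = 33.33 m.
Velocity heads: v₁²/2g = 3.16²/19.62 = 0.509 m; v₂²/2g = 2.21²/19.62 = 0.249 m.
Total head H = z₁ + ψ₁ + v₁²/2g = 123.57 + 33.33 + 0.509 = 157.41 m.
ψ₂ = H − z₂ − v₂²/2g = 157.41 − 114.01 − 0.249 = 43.15 m.
P₂ = ρgψ₂ = 1000 × 9.81 × 43.15 ≈ 423 kPa.

P₂ ≈ 423 kPa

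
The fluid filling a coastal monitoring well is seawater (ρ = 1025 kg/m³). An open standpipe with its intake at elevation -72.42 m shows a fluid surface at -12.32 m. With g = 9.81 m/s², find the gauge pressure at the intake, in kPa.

Pressure head ψ = h − z = -12.32 − (-72.42) = 60.10 m.
P = ρgψ = 1025 × 9.81 × 60.10 = 604321 Pa ≈ 604 kPa.

P ≈ 604 kPa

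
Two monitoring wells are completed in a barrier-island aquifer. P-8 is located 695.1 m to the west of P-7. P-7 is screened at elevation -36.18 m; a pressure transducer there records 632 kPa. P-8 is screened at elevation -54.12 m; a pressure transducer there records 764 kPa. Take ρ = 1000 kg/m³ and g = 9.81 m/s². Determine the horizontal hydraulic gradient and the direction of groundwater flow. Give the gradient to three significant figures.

Pressure head at P-7: ψ = P/(ρg) = 632×1000 / (1000 × 9.81) = 64.42 m.
Total head at P-7: h = z + ψ = -36.18 + 64.42 = 28.24 m.
Pressure head at P-8: ψ = P/(ρg) = 764×1000 / (1000 × 9.81) = 77.88 m.
Total head at P-8: h = z + ψ = -54.12 + 77.88 = 23.76 m.
Head difference: h(P-7) − h(P-8) = 28.24 − 23.76 = 4.48 m.
Hydraulic gradient: i = |Δh| / L = 4.48 / 695.1 = 0.00645.
Flow is from higher to lower head: from P-7 toward P-8, i.e. toward the west.

i ≈ 0.00645; groundwater flows toward the west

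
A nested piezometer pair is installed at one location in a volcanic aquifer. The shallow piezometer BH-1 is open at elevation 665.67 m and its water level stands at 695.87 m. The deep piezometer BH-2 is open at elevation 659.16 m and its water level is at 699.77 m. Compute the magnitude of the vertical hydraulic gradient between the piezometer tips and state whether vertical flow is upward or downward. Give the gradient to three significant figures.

Total head at BH-1: h = 695.87 m (water level in the standpipe).
Total head at BH-2: h = 699.77 m.
Δh = h(BH-1) − h(BH-2) = 695.87 − 699.77 = -3.90 m.
Vertical separation Δz = 665.67 − 659.16 = 6.51 m.
|i_v| = |Δh| / Δz = 3.90 / 6.51 = 0.599.
Head is higher in the deep piezometer, so vertical flow is upward (discharge condition).

|i_v| ≈ 0.599; vertical flow is upward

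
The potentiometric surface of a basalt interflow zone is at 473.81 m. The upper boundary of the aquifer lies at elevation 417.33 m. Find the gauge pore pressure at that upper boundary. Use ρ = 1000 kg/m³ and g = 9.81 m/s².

P ≈ 554 kPa

Pressure head at the aquifer top: ψ = h − z = 473.81 − 417.33 = 56.48 m.
P = ρgψ = 1000 × 9.81 × 56.48 = 554069 Pa ≈ 554 kPa.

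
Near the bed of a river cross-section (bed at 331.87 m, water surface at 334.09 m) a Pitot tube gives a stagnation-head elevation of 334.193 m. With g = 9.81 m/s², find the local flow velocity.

v ≈ 1.42 m/s

Near the bed, under hydrostatic conditions, the piezometric head (z + ψ) equals the free-surface elevation, 334.09 m.
Velocity head = total − piezometric = 334.193 − 334.09 = 0.103 m.
v = √(2g·h_v) = √(2 × 9.81 × 0.103) = 1.42 m/s.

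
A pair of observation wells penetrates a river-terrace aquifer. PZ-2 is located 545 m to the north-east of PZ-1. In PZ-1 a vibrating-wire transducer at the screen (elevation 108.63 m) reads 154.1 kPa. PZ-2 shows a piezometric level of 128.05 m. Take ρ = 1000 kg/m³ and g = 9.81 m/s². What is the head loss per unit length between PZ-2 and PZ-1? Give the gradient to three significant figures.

Pressure head at PZ-1: ψ = P/(ρg) = 154.1×1000 / (1000 × 9.81) = 15.71 m.
Total head at PZ-1: h = z + ψ = 108.63 + 15.71 = 124.34 m.
Total head at PZ-2: h = 128.05 m (water level in the piezometer is the total head).
Head difference: h(PZ-1) − h(PZ-2) = 124.34 − 128.05 = -3.71 m.
Hydraulic gradient: i = |Δh| / L = 3.71 / 545 = 0.00681.

i ≈ 0.00681 m/m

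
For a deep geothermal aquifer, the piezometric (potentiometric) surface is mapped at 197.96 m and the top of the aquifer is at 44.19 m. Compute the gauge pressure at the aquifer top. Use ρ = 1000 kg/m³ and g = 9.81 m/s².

Pressure head at the aquifer top: ψ = h − z = 197.96 − 44.19 = 153.77 m.
P = ρgψ = 1000 × 9.81 × 153.77 = 1508484 Pa ≈ 1510 kPa.

P ≈ 1510 kPa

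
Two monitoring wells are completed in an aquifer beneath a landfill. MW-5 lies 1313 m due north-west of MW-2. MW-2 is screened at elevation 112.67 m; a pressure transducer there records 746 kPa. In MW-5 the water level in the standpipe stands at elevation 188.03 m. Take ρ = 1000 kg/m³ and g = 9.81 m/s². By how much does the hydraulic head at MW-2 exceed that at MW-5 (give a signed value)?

Pressure head at MW-2: ψ = P/(ρg) = 746×1000 / (1000 × 9.81) = 76.04 m.
Total head at MW-2: h = z + ψ = 112.67 + 76.04 = 188.71 m.
Total head at MW-5: h = 188.03 m (water level in the piezometer is the total head).
Head difference: h(MW-2) − h(MW-5) = 188.71 − 188.03 = 0.68 m.

Δh ≈ 0.68 m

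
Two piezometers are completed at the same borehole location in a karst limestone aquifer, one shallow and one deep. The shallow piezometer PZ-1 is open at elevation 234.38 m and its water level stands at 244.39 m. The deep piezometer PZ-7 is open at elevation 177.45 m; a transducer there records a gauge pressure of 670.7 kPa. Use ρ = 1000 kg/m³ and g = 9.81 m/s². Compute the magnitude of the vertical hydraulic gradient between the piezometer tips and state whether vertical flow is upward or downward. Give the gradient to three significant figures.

|i_v| ≈ 0.0251; vertical flow is upward

Total head at PZ-1: h = 244.39 m (water level in the standpipe).
Pressure head at PZ-7: ψ = P/(ρg) = 670.7×1000 / (1000 × 9.81) = 68.37 m.
Total head at PZ-7: h = z + ψ = 177.45 + 68.37 = 245.82 m.
Δh = h(PZ-1) − h(PZ-7) = 244.39 − 245.82 = -1.43 m.
Vertical separation Δz = 234.38 − 177.45 = 56.93 m.
|i_v| = |Δh| / Δz = 1.43 / 56.93 = 0.0251.
Head is higher in the deep piezometer, so vertical flow is upward (discharge condition).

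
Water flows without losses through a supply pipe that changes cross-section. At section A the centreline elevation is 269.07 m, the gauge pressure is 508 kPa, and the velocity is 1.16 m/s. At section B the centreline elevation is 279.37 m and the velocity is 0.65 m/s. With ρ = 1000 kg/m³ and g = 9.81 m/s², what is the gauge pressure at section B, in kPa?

Pressure head at A: ψ₁ = P₁/(ρg) = 508×1000 / (1000 × 9.81) = 51.78 m.
Velocity heads: v₁²/2g = 1.16²/19.62 = 0.069 m; v₂²/2g = 0.65²/19.62 = 0.022 m.
Total head H = z₁ + ψ₁ + v₁²/2g = 269.07 + 51.78 + 0.069 = 320.92 m.
ψ₂ = H − z₂ − v₂²/2g = 320.92 − 279.37 − 0.022 = 41.53 m.
P₂ = ρgψ₂ = 1000 × 9.81 × 41.53 ≈ 407 kPa.

P₂ ≈ 407 kPa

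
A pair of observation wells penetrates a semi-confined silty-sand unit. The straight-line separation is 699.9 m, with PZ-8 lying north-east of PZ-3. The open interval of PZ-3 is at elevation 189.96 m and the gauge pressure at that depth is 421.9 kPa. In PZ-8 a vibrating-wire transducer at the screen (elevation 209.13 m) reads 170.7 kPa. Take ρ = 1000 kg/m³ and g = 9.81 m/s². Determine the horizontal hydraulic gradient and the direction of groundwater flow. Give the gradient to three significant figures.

i ≈ 0.00920; groundwater flows toward the north-east

Pressure head at PZ-3: ψ = P/(ρg) = 421.9×1000 / (1000 × 9.81) = 43.01 m.
Total head at PZ-3: h = z + ψ = 189.96 + 43.01 = 232.97 m.
Pressure head at PZ-8: ψ = P/(ρg) = 170.7×1000 / (1000 × 9.81) = 17.40 m.
Total head at PZ-8: h = z + ψ = 209.13 + 17.40 = 226.53 m.
Head difference: h(PZ-3) − h(PZ-8) = 232.97 − 226.53 = 6.44 m.
Hydraulic gradient: i = |Δh| / L = 6.44 / 699.9 = 0.00920.
Flow is from higher to lower head: from PZ-3 toward PZ-8, i.e. toward the north-east.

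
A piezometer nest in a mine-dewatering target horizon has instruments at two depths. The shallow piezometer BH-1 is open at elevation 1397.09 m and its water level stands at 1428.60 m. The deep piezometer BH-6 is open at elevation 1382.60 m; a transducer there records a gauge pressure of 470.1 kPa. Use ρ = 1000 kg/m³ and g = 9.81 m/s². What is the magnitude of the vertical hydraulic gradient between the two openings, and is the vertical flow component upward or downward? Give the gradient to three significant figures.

Total head at BH-1: h = 1428.60 m (water level in the standpipe).
Pressure head at BH-6: ψ = P/(ρg) = 470.1×1000 / (1000 × 9.81) = 47.92 m.
Total head at BH-6: h = z + ψ = 1382.60 + 47.92 = 1430.52 m.
Δh = h(BH-1) − h(BH-6) = 1428.60 − 1430.52 = -1.92 m.
Vertical separation Δz = 1397.09 − 1382.60 = 14.49 m.
|i_v| = |Δh| / Δz = 1.92 / 14.49 = 0.133.
Head is higher in the deep piezometer, so vertical flow is upward (discharge condition).

|i_v| ≈ 0.133; vertical flow is upward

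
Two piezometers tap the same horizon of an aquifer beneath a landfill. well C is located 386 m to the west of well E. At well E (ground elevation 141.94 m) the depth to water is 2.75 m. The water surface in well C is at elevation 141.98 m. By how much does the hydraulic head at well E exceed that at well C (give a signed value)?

Δh ≈ -2.79 m

Total head at well E: h = 141.94 − 2.75 = 139.19 m.
Total head at well C: h = 141.98 m (water level in the piezometer is the total head).
Head difference: h(well E) − h(well C) = 139.19 − 141.98 = -2.79 m.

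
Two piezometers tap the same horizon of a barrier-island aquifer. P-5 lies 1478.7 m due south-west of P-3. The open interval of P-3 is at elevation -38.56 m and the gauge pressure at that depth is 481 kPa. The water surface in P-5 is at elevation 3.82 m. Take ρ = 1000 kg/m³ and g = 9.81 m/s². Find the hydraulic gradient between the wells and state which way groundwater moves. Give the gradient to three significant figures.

i ≈ 0.00450; groundwater flows toward the south-west

Pressure head at P-3: ψ = P/(ρg) = 481×1000 / (1000 × 9.81) = 49.03 m.
Total head at P-3: h = z + ψ = -38.56 + 49.03 = 10.47 m.
Total head at P-5: h = 3.82 m (water level in the piezometer is the total head).
Head difference: h(P-3) − h(P-5) = 10.47 − 3.82 = 6.65 m.
Hydraulic gradient: i = |Δh| / L = 6.65 / 1478.7 = 0.00450.
Flow is from higher to lower head: from P-3 toward P-5, i.e. toward the south-west.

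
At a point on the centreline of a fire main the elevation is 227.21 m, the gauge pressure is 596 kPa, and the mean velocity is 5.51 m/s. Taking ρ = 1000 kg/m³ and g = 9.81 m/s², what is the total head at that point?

Pressure head ψ = P/(ρg) = 596×1000 / (1000 × 9.81) = 60.75 m.
Velocity head = v²/(2g) = 5.51² / (2 × 9.81) = 1.547 m.
h = z + ψ + v²/(2g) = 227.21 + 60.75 + 1.547 = 289.51 m.

h ≈ 289.51 m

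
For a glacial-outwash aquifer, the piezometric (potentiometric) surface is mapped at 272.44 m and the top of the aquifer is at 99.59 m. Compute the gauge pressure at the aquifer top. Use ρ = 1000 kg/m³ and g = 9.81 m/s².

Pressure head at the aquifer top: ψ = h − z = 272.44 − 99.59 = 172.85 m.
P = ρgψ = 1000 × 9.81 × 172.85 = 1695658 Pa ≈ 1700 kPa.

P ≈ 1700 kPa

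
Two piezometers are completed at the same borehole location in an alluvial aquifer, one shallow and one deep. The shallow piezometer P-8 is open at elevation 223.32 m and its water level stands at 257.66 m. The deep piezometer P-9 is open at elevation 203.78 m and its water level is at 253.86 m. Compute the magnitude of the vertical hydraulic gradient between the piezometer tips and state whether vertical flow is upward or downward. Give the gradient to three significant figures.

|i_v| ≈ 0.194; vertical flow is downward

Total head at P-8: h = 257.66 m (water level in the standpipe).
Total head at P-9: h = 253.86 m.
Δh = h(P-8) − h(P-9) = 257.66 − 253.86 = 3.80 m.
Vertical separation Δz = 223.32 − 203.78 = 19.54 m.
|i_v| = |Δh| / Δz = 3.80 / 19.54 = 0.194.
Head is higher in the shallow piezometer, so vertical flow is downward (recharge condition).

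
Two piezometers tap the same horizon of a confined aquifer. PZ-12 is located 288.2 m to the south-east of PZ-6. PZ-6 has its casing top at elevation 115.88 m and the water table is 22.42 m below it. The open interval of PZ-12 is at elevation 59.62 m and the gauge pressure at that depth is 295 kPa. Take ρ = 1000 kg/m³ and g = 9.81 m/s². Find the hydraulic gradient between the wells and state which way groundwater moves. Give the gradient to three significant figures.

i ≈ 0.0131; groundwater flows toward the south-east

Total head at PZ-6: h = 115.88 − 22.42 = 93.46 m.
Pressure head at PZ-12: ψ = P/(ρg) = 295×1000 / (1000 × 9.81) = 30.07 m.
Total head at PZ-12: h = z + ψ = 59.62 + 30.07 = 89.69 m.
Head difference: h(PZ-6) − h(PZ-12) = 93.46 − 89.69 = 3.77 m.
Hydraulic gradient: i = |Δh| / L = 3.77 / 288.2 = 0.0131.
Flow is from higher to lower head: from PZ-6 toward PZ-12, i.e. toward the south-east.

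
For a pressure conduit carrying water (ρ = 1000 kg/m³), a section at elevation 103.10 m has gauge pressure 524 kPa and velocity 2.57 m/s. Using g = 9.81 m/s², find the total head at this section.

Pressure head ψ = P/(ρg) = 524×1000 / (1000 × 9.81) = 53.41 m.
Velocity head = v²/(2g) = 2.57² / (2 × 9.81) = 0.337 m.
h = z + ψ + v²/(2g) = 103.10 + 53.41 + 0.337 = 156.85 m.

h ≈ 156.85 m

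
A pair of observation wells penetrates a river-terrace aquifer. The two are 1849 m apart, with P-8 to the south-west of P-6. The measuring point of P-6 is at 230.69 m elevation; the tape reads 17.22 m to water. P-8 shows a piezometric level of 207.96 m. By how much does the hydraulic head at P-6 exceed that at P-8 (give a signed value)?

Total head at P-6: h = 230.69 − 17.22 = 213.47 m.
Total head at P-8: h = 207.96 m (water level in the piezometer is the total head).
Head difference: h(P-6) − h(P-8) = 213.47 − 207.96 = 5.51 m.

Δh ≈ 5.51 m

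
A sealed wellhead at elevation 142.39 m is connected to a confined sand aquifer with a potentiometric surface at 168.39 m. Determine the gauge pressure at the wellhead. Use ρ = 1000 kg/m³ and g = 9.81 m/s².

Head above the cap: Δh = 168.39 − 142.39 = 26.00 m.
P = ρgΔh = 1000 × 9.81 × 26.00 = 255060 Pa ≈ 255 kPa.

P ≈ 255 kPa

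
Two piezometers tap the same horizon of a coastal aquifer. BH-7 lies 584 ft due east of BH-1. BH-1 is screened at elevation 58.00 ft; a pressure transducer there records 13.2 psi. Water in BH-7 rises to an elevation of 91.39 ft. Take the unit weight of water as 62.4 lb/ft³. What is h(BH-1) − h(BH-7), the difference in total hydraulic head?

Δh ≈ -2.93 ft

Pressure head at BH-1: ψ = 144·P/γ = 144 × 13.2 / 62.4 = 30.46 ft.
Total head at BH-1: h = z + ψ = 58.00 + 30.46 = 88.46 ft.
Total head at BH-7: h = 91.39 ft (water level in the piezometer is the total head).
Head difference: h(BH-1) − h(BH-7) = 88.46 − 91.39 = -2.93 ft.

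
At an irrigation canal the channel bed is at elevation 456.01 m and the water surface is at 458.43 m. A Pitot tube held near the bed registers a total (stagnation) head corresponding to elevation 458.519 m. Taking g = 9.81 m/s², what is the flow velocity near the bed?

Near the bed, under hydrostatic conditions, the piezometric head (z + ψ) equals the free-surface elevation, 458.43 m.
Velocity head = total − piezometric = 458.519 − 458.43 = 0.089 m.
v = √(2g·h_v) = √(2 × 9.81 × 0.089) = 1.32 m/s.

v ≈ 1.32 m/s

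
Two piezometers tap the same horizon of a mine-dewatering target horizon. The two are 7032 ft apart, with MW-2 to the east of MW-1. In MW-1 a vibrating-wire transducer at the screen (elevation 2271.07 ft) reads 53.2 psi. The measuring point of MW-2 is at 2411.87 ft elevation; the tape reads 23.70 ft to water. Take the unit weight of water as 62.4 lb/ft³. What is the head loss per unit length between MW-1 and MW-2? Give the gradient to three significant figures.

i ≈ 0.000806 ft/ft

Pressure head at MW-1: ψ = 144·P/γ = 144 × 53.2 / 62.4 = 122.77 ft.
Total head at MW-1: h = z + ψ = 2271.07 + 122.77 = 2393.84 ft.
Total head at MW-2: h = 2411.87 − 23.70 = 2388.17 ft.
Head difference: h(MW-1) − h(MW-2) = 2393.84 − 2388.17 = 5.67 ft.
Hydraulic gradient: i = |Δh| / L = 5.67 / 7032 = 0.000806.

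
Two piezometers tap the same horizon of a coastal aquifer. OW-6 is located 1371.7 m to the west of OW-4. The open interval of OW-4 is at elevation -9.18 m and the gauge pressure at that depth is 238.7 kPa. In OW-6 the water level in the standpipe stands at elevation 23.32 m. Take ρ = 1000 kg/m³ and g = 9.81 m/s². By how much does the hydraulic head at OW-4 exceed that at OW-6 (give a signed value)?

Δh ≈ -8.17 m

Pressure head at OW-4: ψ = P/(ρg) = 238.7×1000 / (1000 × 9.81) = 24.33 m.
Total head at OW-4: h = z + ψ = -9.18 + 24.33 = 15.15 m.
Total head at OW-6: h = 23.32 m (water level in the piezometer is the total head).
Head difference: h(OW-4) − h(OW-6) = 15.15 − 23.32 = -8.17 m.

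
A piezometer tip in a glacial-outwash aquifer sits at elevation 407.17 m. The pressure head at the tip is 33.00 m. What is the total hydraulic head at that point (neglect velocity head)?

h = z + ψ = 407.17 + 33.00 = 440.17 m.

h ≈ 440.17 m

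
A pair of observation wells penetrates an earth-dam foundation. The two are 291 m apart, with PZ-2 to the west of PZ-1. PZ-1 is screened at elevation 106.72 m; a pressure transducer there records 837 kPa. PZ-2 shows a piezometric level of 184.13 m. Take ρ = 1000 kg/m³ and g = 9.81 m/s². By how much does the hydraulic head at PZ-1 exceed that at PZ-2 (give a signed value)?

Δh ≈ 7.91 m

Pressure head at PZ-1: ψ = P/(ρg) = 837×1000 / (1000 × 9.81) = 85.32 m.
Total head at PZ-1: h = z + ψ = 106.72 + 85.32 = 192.04 m.
Total head at PZ-2: h = 184.13 m (water level in the piezometer is the total head).
Head difference: h(PZ-1) − h(PZ-2) = 192.04 − 184.13 = 7.91 m.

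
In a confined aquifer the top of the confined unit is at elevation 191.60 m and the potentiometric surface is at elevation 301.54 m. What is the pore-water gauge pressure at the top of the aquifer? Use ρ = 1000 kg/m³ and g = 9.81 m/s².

Pressure head at the aquifer top: ψ = h − z = 301.54 − 191.60 = 109.94 m.
P = ρgψ = 1000 × 9.81 × 109.94 = 1078511 Pa ≈ 1080 kPa.

P ≈ 1080 kPa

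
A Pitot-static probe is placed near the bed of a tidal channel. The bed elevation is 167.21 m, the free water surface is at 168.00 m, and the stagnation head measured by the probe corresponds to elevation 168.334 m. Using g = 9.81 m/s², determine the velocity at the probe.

v ≈ 2.56 m/s

Near the bed, under hydrostatic conditions, the piezometric head (z + ψ) equals the free-surface elevation, 168.00 m.
Velocity head = total − piezometric = 168.334 − 168.00 = 0.334 m.
v = √(2g·h_v) = √(2 × 9.81 × 0.334) = 2.56 m/s.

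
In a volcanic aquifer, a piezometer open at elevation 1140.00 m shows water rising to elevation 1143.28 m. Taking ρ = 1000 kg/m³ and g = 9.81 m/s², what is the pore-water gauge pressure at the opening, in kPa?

P ≈ 32.2 kPa

Pressure head ψ = h − z = 1143.28 − 1140.00 = 3.28 m.
P = ρgψ = 1000 × 9.81 × 3.28 = 32177 Pa ≈ 32.2 kPa.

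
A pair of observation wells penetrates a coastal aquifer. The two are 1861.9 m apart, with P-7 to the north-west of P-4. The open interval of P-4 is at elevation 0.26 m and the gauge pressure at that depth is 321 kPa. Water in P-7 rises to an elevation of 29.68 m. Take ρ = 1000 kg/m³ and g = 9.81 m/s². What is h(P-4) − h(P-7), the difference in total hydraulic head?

Pressure head at P-4: ψ = P/(ρg) = 321×1000 / (1000 × 9.81) = 32.72 m.
Total head at P-4: h = z + ψ = 0.26 + 32.72 = 32.98 m.
Total head at P-7: h = 29.68 m (water level in the piezometer is the total head).
Head difference: h(P-4) − h(P-7) = 32.98 − 29.68 = 3.30 m.

Δh ≈ 3.30 m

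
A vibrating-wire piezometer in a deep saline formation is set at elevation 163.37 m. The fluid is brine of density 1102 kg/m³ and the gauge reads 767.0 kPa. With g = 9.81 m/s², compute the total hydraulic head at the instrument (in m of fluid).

ψ = P/(ρg) = 767.0×1000 / (1102 × 9.81) = 70.95 m.
h = z + ψ = 163.37 + 70.95 = 234.32 m.

h ≈ 234.32 m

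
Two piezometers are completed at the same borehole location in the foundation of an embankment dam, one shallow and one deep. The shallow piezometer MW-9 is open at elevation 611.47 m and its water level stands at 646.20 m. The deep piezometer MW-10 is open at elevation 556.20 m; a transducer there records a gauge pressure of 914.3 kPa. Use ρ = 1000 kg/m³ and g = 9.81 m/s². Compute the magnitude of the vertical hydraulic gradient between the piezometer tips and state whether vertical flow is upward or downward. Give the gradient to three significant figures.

Total head at MW-9: h = 646.20 m (water level in the standpipe).
Pressure head at MW-10: ψ = P/(ρg) = 914.3×1000 / (1000 × 9.81) = 93.20 m.
Total head at MW-10: h = z + ψ = 556.20 + 93.20 = 649.40 m.
Δh = h(MW-9) − h(MW-10) = 646.20 − 649.40 = -3.20 m.
Vertical separation Δz = 611.47 − 556.20 = 55.27 m.
|i_v| = |Δh| / Δz = 3.20 / 55.27 = 0.0579.
Head is higher in the deep piezometer, so vertical flow is upward (discharge condition).

|i_v| ≈ 0.0579; vertical flow is upward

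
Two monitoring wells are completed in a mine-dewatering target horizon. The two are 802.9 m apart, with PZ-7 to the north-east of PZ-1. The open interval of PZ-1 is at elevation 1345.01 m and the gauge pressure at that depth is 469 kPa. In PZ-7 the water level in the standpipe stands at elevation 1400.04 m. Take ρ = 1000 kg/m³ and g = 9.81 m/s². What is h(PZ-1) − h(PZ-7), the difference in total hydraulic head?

Δh ≈ -7.22 m

Pressure head at PZ-1: ψ = P/(ρg) = 469×1000 / (1000 × 9.81) = 47.81 m.
Total head at PZ-1: h = z + ψ = 1345.01 + 47.81 = 1392.82 m.
Total head at PZ-7: h = 1400.04 m (water level in the piezometer is the total head).
Head difference: h(PZ-1) − h(PZ-7) = 1392.82 − 1400.04 = -7.22 m.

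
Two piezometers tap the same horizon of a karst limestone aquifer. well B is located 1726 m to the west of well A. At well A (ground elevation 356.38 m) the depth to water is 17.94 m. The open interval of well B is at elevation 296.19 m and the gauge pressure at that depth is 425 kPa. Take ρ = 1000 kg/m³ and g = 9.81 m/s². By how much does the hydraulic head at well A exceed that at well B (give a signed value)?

Δh ≈ -1.07 m

Total head at well A: h = 356.38 − 17.94 = 338.44 m.
Pressure head at well B: ψ = P/(ρg) = 425×1000 / (1000 × 9.81) = 43.32 m.
Total head at well B: h = z + ψ = 296.19 + 43.32 = 339.51 m.
Head difference: h(well A) − h(well B) = 338.44 − 339.51 = -1.07 m.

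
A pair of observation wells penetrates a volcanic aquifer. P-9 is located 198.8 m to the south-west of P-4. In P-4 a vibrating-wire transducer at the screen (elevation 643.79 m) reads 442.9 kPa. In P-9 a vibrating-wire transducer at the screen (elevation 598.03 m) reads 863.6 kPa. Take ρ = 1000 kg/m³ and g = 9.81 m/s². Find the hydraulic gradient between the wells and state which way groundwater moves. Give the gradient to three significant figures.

Pressure head at P-4: ψ = P/(ρg) = 442.9×1000 / (1000 × 9.81) = 45.15 m.
Total head at P-4: h = z + ψ = 643.79 + 45.15 = 688.94 m.
Pressure head at P-9: ψ = P/(ρg) = 863.6×1000 / (1000 × 9.81) = 88.03 m.
Total head at P-9: h = z + ψ = 598.03 + 88.03 = 686.06 m.
Head difference: h(P-4) − h(P-9) = 688.94 − 686.06 = 2.88 m.
Hydraulic gradient: i = |Δh| / L = 2.88 / 198.8 = 0.0145.
Flow is from higher to lower head: from P-4 toward P-9, i.e. toward the south-west.

i ≈ 0.0145; groundwater flows toward the south-west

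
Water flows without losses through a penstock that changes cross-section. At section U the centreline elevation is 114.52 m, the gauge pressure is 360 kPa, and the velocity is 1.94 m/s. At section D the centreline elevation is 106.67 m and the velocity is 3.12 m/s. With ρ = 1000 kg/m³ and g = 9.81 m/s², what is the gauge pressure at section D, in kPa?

Pressure head at U: ψ₁ = P₁/(ρg) = 360×1000 / (1000 × 9.81) = 36.70 m.
Velocity heads: v₁²/2g = 1.94²/19.62 = 0.192 m; v₂²/2g = 3.12²/19.62 = 0.496 m.
Total head H = z₁ + ψ₁ + v₁²/2g = 114.52 + 36.70 + 0.192 = 151.41 m.
ψ₂ = H − z₂ − v₂²/2g = 151.41 − 106.67 − 0.496 = 44.24 m.
P₂ = ρgψ₂ = 1000 × 9.81 × 44.24 ≈ 434 kPa.

P₂ ≈ 434 kPa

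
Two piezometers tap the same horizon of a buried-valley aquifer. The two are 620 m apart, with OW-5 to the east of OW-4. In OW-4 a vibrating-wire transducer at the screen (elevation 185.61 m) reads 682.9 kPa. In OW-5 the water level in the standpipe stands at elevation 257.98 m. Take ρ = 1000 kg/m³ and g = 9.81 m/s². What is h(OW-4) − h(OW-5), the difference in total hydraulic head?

Pressure head at OW-4: ψ = P/(ρg) = 682.9×1000 / (1000 × 9.81) = 69.61 m.
Total head at OW-4: h = z + ψ = 185.61 + 69.61 = 255.22 m.
Total head at OW-5: h = 257.98 m (water level in the piezometer is the total head).
Head difference: h(OW-4) − h(OW-5) = 255.22 − 257.98 = -2.76 m.

Δh ≈ -2.76 m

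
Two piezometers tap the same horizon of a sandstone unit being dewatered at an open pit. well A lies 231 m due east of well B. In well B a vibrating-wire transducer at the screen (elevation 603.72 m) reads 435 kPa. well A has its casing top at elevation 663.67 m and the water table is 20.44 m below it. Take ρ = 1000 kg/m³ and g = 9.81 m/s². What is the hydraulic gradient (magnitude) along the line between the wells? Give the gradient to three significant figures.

Pressure head at well B: ψ = P/(ρg) = 435×1000 / (1000 × 9.81) = 44.34 m.
Total head at well B: h = z + ψ = 603.72 + 44.34 = 648.06 m.
Total head at well A: h = 663.67 − 20.44 = 643.23 m.
Head difference: h(well B) − h(well A) = 648.06 − 643.23 = 4.83 m.
Hydraulic gradient: i = |Δh| / L = 4.83 / 231 = 0.0209.

i ≈ 0.0209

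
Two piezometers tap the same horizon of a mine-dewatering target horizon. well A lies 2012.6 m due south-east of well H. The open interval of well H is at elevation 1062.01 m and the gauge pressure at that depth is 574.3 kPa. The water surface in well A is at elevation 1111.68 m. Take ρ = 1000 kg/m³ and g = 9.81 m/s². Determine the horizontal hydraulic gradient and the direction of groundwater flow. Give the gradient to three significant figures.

i ≈ 0.00441; groundwater flows toward the south-east

Pressure head at well H: ψ = P/(ρg) = 574.3×1000 / (1000 × 9.81) = 58.54 m.
Total head at well H: h = z + ψ = 1062.01 + 58.54 = 1120.55 m.
Total head at well A: h = 1111.68 m (water level in the piezometer is the total head).
Head difference: h(well H) − h(well A) = 1120.55 − 1111.68 = 8.87 m.
Hydraulic gradient: i = |Δh| / L = 8.87 / 2012.6 = 0.00441.
Flow is from higher to lower head: from well H toward well A, i.e. toward the south-east.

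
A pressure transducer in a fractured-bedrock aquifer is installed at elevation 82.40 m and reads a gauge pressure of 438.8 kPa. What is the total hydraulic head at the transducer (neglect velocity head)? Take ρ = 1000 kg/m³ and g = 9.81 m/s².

ψ = P/(ρg) = 438.8×1000 / (1000 × 9.81) = 44.73 m.
h = z + ψ = 82.40 + 44.73 = 127.13 m.

h ≈ 127.13 m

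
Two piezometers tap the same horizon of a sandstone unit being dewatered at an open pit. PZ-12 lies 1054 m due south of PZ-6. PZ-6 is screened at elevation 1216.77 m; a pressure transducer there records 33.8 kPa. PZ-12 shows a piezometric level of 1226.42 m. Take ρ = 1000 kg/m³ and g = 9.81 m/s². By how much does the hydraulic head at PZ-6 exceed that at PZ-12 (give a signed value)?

Δh ≈ -6.20 m

Pressure head at PZ-6: ψ = P/(ρg) = 33.8×1000 / (1000 × 9.81) = 3.45 m.
Total head at PZ-6: h = z + ψ = 1216.77 + 3.45 = 1220.22 m.
Total head at PZ-12: h = 1226.42 m (water level in the piezometer is the total head).
Head difference: h(PZ-6) − h(PZ-12) = 1220.22 − 1226.42 = -6.20 m.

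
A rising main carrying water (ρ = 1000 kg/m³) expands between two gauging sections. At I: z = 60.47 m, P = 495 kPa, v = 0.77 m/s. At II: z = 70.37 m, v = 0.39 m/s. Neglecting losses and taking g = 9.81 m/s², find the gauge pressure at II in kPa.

Pressure head at I: ψ₁ = P₁/(ρg) = 495×1000 / (1000 × 9.81) = 50.46 m.
Velocity heads: v₁²/2g = 0.77²/19.62 = 0.030 m; v₂²/2g = 0.39²/19.62 = 0.008 m.
Total head H = z₁ + ψ₁ + v₁²/2g = 60.47 + 50.46 + 0.030 = 110.96 m.
ψ₂ = H − z₂ − v₂²/2g = 110.96 − 70.37 − 0.008 = 40.58 m.
P₂ = ρgψ₂ = 1000 × 9.81 × 40.58 ≈ 398 kPa.

P₂ ≈ 398 kPa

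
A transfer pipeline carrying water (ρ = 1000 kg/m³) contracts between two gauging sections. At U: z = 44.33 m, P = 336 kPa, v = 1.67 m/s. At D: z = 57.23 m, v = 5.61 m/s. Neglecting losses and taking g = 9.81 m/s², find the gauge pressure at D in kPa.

P₂ ≈ 195 kPa

Pressure head at U: ψ₁ = P₁/(ρg) = 336×1000 / (1000 × 9.81) = 34.25 m.
Velocity heads: v₁²/2g = 1.67²/19.62 = 0.142 m; v₂²/2g = 5.61²/19.62 = 1.604 m.
Total head H = z₁ + ψ₁ + v₁²/2g = 44.33 + 34.25 + 0.142 = 78.72 m.
ψ₂ = H − z₂ − v₂²/2g = 78.72 − 57.23 − 1.604 = 19.89 m.
P₂ = ρgψ₂ = 1000 × 9.81 × 19.89 ≈ 195 kPa.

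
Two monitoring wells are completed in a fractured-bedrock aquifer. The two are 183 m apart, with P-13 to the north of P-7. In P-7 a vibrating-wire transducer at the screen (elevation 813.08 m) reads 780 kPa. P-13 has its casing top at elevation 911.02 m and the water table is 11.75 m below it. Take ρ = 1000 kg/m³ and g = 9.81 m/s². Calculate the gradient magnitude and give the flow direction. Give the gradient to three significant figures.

i ≈ 0.0365; groundwater flows toward the south

Pressure head at P-7: ψ = P/(ρg) = 780×1000 / (1000 × 9.81) = 79.51 m.
Total head at P-7: h = z + ψ = 813.08 + 79.51 = 892.59 m.
Total head at P-13: h = 911.02 − 11.75 = 899.27 m.
Head difference: h(P-7) − h(P-13) = 892.59 − 899.27 = -6.68 m.
Hydraulic gradient: i = |Δh| / L = 6.68 / 183 = 0.0365.
Flow is from higher to lower head: from P-13 toward P-7, i.e. toward the south.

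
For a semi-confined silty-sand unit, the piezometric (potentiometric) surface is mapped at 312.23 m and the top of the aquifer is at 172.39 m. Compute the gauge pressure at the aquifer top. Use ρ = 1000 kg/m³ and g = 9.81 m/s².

P ≈ 1370 kPa

Pressure head at the aquifer top: ψ = h − z = 312.23 − 172.39 = 139.84 m.
P = ρgψ = 1000 × 9.81 × 139.84 = 1371830 Pa ≈ 1370 kPa.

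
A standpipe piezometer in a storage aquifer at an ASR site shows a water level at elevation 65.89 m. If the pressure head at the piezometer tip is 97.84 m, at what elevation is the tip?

z = h − ψ = 65.89 − 97.84 = -31.95 m.

z ≈ -31.95 m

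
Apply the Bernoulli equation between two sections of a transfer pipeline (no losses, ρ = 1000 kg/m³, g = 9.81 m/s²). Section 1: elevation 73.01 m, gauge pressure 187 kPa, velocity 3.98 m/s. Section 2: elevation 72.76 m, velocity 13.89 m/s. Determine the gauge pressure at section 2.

P₂ ≈ 101 kPa

Pressure head at 1: ψ₁ = P₁/(ρg) = 187×1000 / (1000 × 9.81) = 19.06 m.
Velocity heads: v₁²/2g = 3.98²/19.62 = 0.807 m; v₂²/2g = 13.89²/19.62 = 9.833 m.
Total head H = z₁ + ψ₁ + v₁²/2g = 73.01 + 19.06 + 0.807 = 92.88 m.
ψ₂ = H − z₂ − v₂²/2g = 92.88 − 72.76 − 9.833 = 10.29 m.
P₂ = ρgψ₂ = 1000 × 9.81 × 10.29 ≈ 101 kPa.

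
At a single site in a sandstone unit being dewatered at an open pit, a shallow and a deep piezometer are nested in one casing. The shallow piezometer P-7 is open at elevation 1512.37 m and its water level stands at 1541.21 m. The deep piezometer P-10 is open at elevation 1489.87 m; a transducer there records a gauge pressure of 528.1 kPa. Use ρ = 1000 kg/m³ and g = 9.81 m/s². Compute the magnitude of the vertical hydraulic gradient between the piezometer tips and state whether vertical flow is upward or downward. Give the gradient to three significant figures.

Total head at P-7: h = 1541.21 m (water level in the standpipe).
Pressure head at P-10: ψ = P/(ρg) = 528.1×1000 / (1000 × 9.81) = 53.83 m.
Total head at P-10: h = z + ψ = 1489.87 + 53.83 = 1543.70 m.
Δh = h(P-7) − h(P-10) = 1541.21 − 1543.70 = -2.49 m.
Vertical separation Δz = 1512.37 − 1489.87 = 22.50 m.
|i_v| = |Δh| / Δz = 2.49 / 22.50 = 0.111.
Head is higher in the deep piezometer, so vertical flow is upward (discharge condition).

|i_v| ≈ 0.111; vertical flow is upward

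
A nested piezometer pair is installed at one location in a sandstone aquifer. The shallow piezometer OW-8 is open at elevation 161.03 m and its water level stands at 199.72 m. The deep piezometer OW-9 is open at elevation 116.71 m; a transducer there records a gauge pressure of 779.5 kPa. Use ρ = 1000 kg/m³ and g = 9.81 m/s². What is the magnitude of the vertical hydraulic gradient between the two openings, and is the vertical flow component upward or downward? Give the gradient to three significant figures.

|i_v| ≈ 0.0801; vertical flow is downward

Total head at OW-8: h = 199.72 m (water level in the standpipe).
Pressure head at OW-9: ψ = P/(ρg) = 779.5×1000 / (1000 × 9.81) = 79.46 m.
Total head at OW-9: h = z + ψ = 116.71 + 79.46 = 196.17 m.
Δh = h(OW-8) − h(OW-9) = 199.72 − 196.17 = 3.55 m.
Vertical separation Δz = 161.03 − 116.71 = 44.32 m.
|i_v| = |Δh| / Δz = 3.55 / 44.32 = 0.0801.
Head is higher in the shallow piezometer, so vertical flow is downward (recharge condition).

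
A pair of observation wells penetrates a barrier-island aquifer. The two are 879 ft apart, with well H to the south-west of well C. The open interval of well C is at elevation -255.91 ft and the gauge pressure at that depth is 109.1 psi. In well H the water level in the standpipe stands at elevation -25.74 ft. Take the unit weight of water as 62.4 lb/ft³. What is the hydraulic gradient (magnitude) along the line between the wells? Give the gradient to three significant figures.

Pressure head at well C: ψ = 144·P/γ = 144 × 109.1 / 62.4 = 251.77 ft.
Total head at well C: h = z + ψ = -255.91 + 251.77 = -4.14 ft.
Total head at well H: h = -25.74 ft (water level in the piezometer is the total head).
Head difference: h(well C) − h(well H) = -4.14 − (-25.74) = 21.60 ft.
Hydraulic gradient: i = |Δh| / L = 21.60 / 879 = 0.0246.

i ≈ 0.0246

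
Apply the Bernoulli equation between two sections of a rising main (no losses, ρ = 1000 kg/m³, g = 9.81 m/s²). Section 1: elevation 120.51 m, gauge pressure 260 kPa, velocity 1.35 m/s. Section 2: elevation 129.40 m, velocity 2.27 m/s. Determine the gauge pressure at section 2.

P₂ ≈ 171 kPa

Pressure head at 1: ψ₁ = P₁/(ρg) = 260×1000 / (1000 × 9.81) = 26.50 m.
Velocity heads: v₁²/2g = 1.35²/19.62 = 0.093 m; v₂²/2g = 2.27²/19.62 = 0.263 m.
Total head H = z₁ + ψ₁ + v₁²/2g = 120.51 + 26.50 + 0.093 = 147.10 m.
ψ₂ = H − z₂ − v₂²/2g = 147.10 − 129.40 − 0.263 = 17.44 m.
P₂ = ρgψ₂ = 1000 × 9.81 × 17.44 ≈ 171 kPa.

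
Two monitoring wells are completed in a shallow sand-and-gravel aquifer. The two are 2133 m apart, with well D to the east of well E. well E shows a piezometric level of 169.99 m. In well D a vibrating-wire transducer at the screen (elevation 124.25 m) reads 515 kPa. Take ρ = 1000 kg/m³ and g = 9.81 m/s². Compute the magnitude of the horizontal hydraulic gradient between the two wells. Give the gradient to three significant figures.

Total head at well E: h = 169.99 m (water level in the piezometer is the total head).
Pressure head at well D: ψ = P/(ρg) = 515×1000 / (1000 × 9.81) = 52.50 m.
Total head at well D: h = z + ψ = 124.25 + 52.50 = 176.75 m.
Head difference: h(well E) − h(well D) = 169.99 − 176.75 = -6.76 m.
Hydraulic gradient: i = |Δh| / L = 6.76 / 2133 = 0.00317.

i ≈ 0.00317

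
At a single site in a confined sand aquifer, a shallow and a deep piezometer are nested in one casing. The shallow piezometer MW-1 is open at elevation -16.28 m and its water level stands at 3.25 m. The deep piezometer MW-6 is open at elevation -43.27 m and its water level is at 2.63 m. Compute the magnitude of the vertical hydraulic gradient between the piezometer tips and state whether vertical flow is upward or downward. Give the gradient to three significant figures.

Total head at MW-1: h = 3.25 m (water level in the standpipe).
Total head at MW-6: h = 2.63 m.
Δh = h(MW-1) − h(MW-6) = 3.25 − 2.63 = 0.62 m.
Vertical separation Δz = -16.28 − (-43.27) = 26.99 m.
|i_v| = |Δh| / Δz = 0.62 / 26.99 = 0.0230.
Head is higher in the shallow piezometer, so vertical flow is downward (recharge condition).

|i_v| ≈ 0.0230; vertical flow is downward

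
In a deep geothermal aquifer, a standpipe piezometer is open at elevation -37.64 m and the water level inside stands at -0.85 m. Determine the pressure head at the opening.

ψ ≈ 36.79 m

Total head h = -0.85 m (the water-surface elevation in the piezometer).
Pressure head ψ = h − z = -0.85 − (-37.64) = 36.79 m.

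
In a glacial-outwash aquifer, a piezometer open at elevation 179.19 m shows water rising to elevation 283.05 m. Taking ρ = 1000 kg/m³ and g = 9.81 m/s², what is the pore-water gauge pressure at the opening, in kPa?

P ≈ 1020 kPa

Pressure head ψ = h − z = 283.05 − 179.19 = 103.86 m.
P = ρgψ = 1000 × 9.81 × 103.86 = 1018867 Pa ≈ 1020 kPa.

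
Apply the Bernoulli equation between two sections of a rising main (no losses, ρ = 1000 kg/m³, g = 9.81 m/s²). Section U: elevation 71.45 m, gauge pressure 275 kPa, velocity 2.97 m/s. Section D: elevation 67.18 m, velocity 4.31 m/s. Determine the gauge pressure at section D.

Pressure head at U: ψ₁ = P₁/(ρg) = 275×1000 / (1000 × 9.81) = 28.03 m.
Velocity heads: v₁²/2g = 2.97²/19.62 = 0.450 m; v₂²/2g = 4.31²/19.62 = 0.947 m.
Total head H = z₁ + ψ₁ + v₁²/2g = 71.45 + 28.03 + 0.450 = 99.93 m.
ψ₂ = H − z₂ − v₂²/2g = 99.93 − 67.18 − 0.947 = 31.80 m.
P₂ = ρgψ₂ = 1000 × 9.81 × 31.80 ≈ 312 kPa.

P₂ ≈ 312 kPa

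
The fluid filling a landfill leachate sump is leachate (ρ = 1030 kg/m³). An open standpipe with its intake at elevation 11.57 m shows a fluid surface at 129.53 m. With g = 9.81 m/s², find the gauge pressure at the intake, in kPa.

P ≈ 1190 kPa

Pressure head ψ = h − z = 129.53 − 11.57 = 117.96 m.
P = ρgψ = 1030 × 9.81 × 117.96 = 1191903 Pa ≈ 1190 kPa.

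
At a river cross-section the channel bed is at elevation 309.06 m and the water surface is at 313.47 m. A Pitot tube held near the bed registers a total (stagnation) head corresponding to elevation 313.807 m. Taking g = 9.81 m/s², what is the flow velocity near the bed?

v ≈ 2.57 m/s

Near the bed, under hydrostatic conditions, the piezometric head (z + ψ) equals the free-surface elevation, 313.47 m.
Velocity head = total − piezometric = 313.807 − 313.47 = 0.337 m.
v = √(2g·h_v) = √(2 × 9.81 × 0.337) = 2.57 m/s.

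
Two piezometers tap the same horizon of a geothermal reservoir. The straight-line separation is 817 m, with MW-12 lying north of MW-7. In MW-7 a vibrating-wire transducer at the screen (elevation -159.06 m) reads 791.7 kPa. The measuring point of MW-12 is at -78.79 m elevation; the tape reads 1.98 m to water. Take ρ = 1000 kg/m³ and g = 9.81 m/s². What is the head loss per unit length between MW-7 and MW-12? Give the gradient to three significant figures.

Pressure head at MW-7: ψ = P/(ρg) = 791.7×1000 / (1000 × 9.81) = 80.70 m.
Total head at MW-7: h = z + ψ = -159.06 + 80.70 = -78.36 m.
Total head at MW-12: h = -78.79 − 1.98 = -80.77 m.
Head difference: h(MW-7) − h(MW-12) = -78.36 − (-80.77) = 2.41 m.
Hydraulic gradient: i = |Δh| / L = 2.41 / 817 = 0.00295.

i ≈ 0.00295 m/m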